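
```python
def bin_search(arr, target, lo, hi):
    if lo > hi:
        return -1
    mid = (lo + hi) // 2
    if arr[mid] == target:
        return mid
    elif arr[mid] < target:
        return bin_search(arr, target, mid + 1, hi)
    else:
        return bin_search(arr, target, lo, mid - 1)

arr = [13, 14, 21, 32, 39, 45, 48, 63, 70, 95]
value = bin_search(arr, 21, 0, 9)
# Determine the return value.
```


bin_search(arr, 21, 0, 9)
lo=0, hi=9, mid=4, arr[mid]=39
39 > 21, search left half
lo=0, hi=3, mid=1, arr[mid]=14
14 < 21, search right half
lo=2, hi=3, mid=2, arr[mid]=21
arr[2] == 21, found at index 2
= 2


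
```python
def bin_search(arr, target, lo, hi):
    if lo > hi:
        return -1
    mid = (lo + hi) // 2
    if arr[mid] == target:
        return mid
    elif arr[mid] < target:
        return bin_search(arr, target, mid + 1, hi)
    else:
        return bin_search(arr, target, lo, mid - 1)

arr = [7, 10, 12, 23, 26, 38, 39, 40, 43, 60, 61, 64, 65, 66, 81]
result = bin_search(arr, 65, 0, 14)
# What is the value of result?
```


bin_search(arr, 65, 0, 14)
lo=0, hi=14, mid=7, arr[mid]=40
40 < 65, search right half
lo=8, hi=14, mid=11, arr[mid]=64
64 < 65, search right half
lo=12, hi=14, mid=13, arr[mid]=66
66 > 65, search left half
lo=12, hi=12, mid=12, arr[mid]=65
arr[12] == 65, found at index 12
= 12


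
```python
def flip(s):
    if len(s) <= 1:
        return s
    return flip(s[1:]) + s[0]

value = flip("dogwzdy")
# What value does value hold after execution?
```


flip("dogwzdy")
= flip("ogwzdy") + "d"
= flip("gwzdy") + "o" + "d"
= flip("wzdy") + "g" + "o" + "d"
= flip("zdy") + "w" + "g" + "o" + "d"
= flip("dy") + "z" + "w" + "g" + "o" + "d"
= flip("y") + "d" + "z" + "w" + "g" + "o" + "d"
= "y" + "d" + "z" + "w" + "g" + "o" + "d"
= "ydzwgod"


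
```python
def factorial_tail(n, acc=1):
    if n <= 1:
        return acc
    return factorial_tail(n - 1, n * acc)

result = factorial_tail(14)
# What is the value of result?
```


factorial_tail(14, 1)
= factorial_tail(13, 14 * 1) = factorial_tail(13, 14)
= factorial_tail(12, 13 * 14) = factorial_tail(12, 182)
= factorial_tail(11, 12 * 182) = factorial_tail(11, 2184)
= factorial_tail(10, 11 * 2184) = factorial_tail(10, 24024)
= factorial_tail(9, 10 * 24024) = factorial_tail(9, 240240)
= factorial_tail(8, 9 * 240240) = factorial_tail(8, 2162160)
= factorial_tail(7, 8 * 2162160) = factorial_tail(7, 17297280)
= factorial_tail(6, 7 * 17297280) = factorial_tail(6, 121080960)
= factorial_tail(5, 6 * 121080960) = factorial_tail(5, 726485760)
= factorial_tail(4, 5 * 726485760) = factorial_tail(4, 3632428800)
= factorial_tail(3, 4 * 3632428800) = factorial_tail(3, 14529715200)
= factorial_tail(2, 3 * 14529715200) = factorial_tail(2, 43589145600)
= factorial_tail(1, 2 * 43589145600) = factorial_tail(1, 87178291200)
n <= 1, return acc = 87178291200


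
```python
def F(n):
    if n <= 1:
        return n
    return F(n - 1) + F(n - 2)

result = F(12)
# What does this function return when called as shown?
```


F(12)
= F(11) + F(10)
= (F(10) + F(9)) + F(10)
Computing bottom-up: F(0)=0, F(1)=1, F(2)=1, F(3)=2, F(4)=3, F(5)=5, F(6)=8, F(7)=13, F(8)=21, F(9)=34, F(10)=55, F(11)=89, F(12)=144
= 144


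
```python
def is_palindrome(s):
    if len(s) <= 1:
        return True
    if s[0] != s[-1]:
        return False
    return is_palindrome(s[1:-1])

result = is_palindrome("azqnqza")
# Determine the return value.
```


is_palindrome("azqnqza")
"azqnqza": s[0]='a' == s[-1]='a' -> is_palindrome("zqnqz")
"zqnqz": s[0]='z' == s[-1]='z' -> is_palindrome("qnq")
"qnq": s[0]='q' == s[-1]='q' -> is_palindrome("n")
"n": len <= 1 -> True
= True


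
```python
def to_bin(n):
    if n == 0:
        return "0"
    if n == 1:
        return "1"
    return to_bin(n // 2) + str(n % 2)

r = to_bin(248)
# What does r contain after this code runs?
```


to_bin(248)
= to_bin(124) + "0"
= to_bin(62) + "0" + "0"
= to_bin(31) + "0" + "0" + "0"
= to_bin(15) + "1" + "0" + "0" + "0"
= to_bin(7) + "1" + "1" + "0" + "0" + "0"
= to_bin(3) + "1" + "1" + "1" + "0" + "0" + "0"
= to_bin(1) + "1" + "1" + "1" + "1" + "0" + "0" + "0"
= "1" + "1" + "1" + "1" + "1" + "0" + "0" + "0"
= "11111000"


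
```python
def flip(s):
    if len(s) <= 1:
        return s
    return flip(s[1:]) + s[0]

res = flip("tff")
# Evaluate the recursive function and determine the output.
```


flip("tff")
= flip("ff") + "t"
= flip("f") + "f" + "t"
= "f" + "f" + "t"
= "fft"


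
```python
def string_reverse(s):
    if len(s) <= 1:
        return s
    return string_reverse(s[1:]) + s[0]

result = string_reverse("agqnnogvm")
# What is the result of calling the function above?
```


string_reverse("agqnnogvm")
= string_reverse("gqnnogvm") + "a"
= string_reverse("qnnogvm") + "g" + "a"
= string_reverse("nnogvm") + "q" + "g" + "a"
= string_reverse("nogvm") + "n" + "q" + "g" + "a"
= string_reverse("ogvm") + "n" + "n" + "q" + "g" + "a"
= string_reverse("gvm") + "o" + "n" + "n" + "q" + "g" + "a"
= string_reverse("vm") + "g" + "o" + "n" + "n" + "q" + "g" + "a"
= string_reverse("m") + "v" + "g" + "o" + "n" + "n" + "q" + "g" + "a"
= "m" + "v" + "g" + "o" + "n" + "n" + "q" + "g" + "a"
= "mvgonnqga"


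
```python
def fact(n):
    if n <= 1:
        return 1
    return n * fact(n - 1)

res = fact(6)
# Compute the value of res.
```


fact(6)
= 6 * fact(5)
= 6 * 5 * fact(4)
= 6 * 5 * 4 * fact(3)
= 6 * 5 * 4 * 3 * fact(2)
= 6 * 5 * 4 * 3 * 2 * fact(1)
= 6 * 5 * 4 * 3 * 2 * 1
= 720


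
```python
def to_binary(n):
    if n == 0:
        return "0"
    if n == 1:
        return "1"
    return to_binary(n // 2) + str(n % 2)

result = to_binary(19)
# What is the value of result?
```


to_binary(19)
= to_binary(9) + "1"
= to_binary(4) + "1" + "1"
= to_binary(2) + "0" + "1" + "1"
= to_binary(1) + "0" + "0" + "1" + "1"
= "1" + "0" + "0" + "1" + "1"
= "10011"


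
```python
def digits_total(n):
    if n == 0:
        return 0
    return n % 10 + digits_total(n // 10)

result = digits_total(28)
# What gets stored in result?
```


digits_total(28)
= 8 + digits_total(2)
= 8 + 2 + digits_total(0)
= 8 + 2 + 0
= 10


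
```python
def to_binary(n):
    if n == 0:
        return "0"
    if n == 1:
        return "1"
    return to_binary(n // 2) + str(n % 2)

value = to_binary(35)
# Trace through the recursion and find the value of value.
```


to_binary(35)
= to_binary(17) + "1"
= to_binary(8) + "1" + "1"
= to_binary(4) + "0" + "1" + "1"
= to_binary(2) + "0" + "0" + "1" + "1"
= to_binary(1) + "0" + "0" + "0" + "1" + "1"
= "1" + "0" + "0" + "0" + "1" + "1"
= "100011"


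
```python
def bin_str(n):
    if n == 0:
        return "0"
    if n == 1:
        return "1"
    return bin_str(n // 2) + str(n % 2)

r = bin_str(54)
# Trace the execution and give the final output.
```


bin_str(54)
= bin_str(27) + "0"
= bin_str(13) + "1" + "0"
= bin_str(6) + "1" + "1" + "0"
= bin_str(3) + "0" + "1" + "1" + "0"
= bin_str(1) + "1" + "0" + "1" + "1" + "0"
= "1" + "1" + "0" + "1" + "1" + "0"
= "110110"


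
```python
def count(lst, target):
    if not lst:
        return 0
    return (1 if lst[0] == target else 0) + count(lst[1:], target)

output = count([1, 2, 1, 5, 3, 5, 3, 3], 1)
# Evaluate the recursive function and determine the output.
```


count([1, 2, 1, 5, 3, 5, 3, 3], 1)
lst[0]=1 == 1: 1 + count([2, 1, 5, 3, 5, 3, 3], 1)
lst[0]=2 != 1: 0 + count([1, 5, 3, 5, 3, 3], 1)
lst[0]=1 == 1: 1 + count([5, 3, 5, 3, 3], 1)
lst[0]=5 != 1: 0 + count([3, 5, 3, 3], 1)
lst[0]=3 != 1: 0 + count([5, 3, 3], 1)
lst[0]=5 != 1: 0 + count([3, 3], 1)
lst[0]=3 != 1: 0 + count([3], 1)
lst[0]=3 != 1: 0 + count([], 1)
= 2


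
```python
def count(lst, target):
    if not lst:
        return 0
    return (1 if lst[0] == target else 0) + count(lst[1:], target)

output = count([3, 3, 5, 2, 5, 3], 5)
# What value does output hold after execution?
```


count([3, 3, 5, 2, 5, 3], 5)
lst[0]=3 != 5: 0 + count([3, 5, 2, 5, 3], 5)
lst[0]=3 != 5: 0 + count([5, 2, 5, 3], 5)
lst[0]=5 == 5: 1 + count([2, 5, 3], 5)
lst[0]=2 != 5: 0 + count([5, 3], 5)
lst[0]=5 == 5: 1 + count([3], 5)
lst[0]=3 != 5: 0 + count([], 5)
= 2


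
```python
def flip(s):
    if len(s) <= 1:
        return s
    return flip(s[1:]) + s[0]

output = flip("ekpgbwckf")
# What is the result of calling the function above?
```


flip("ekpgbwckf")
= flip("kpgbwckf") + "e"
= flip("pgbwckf") + "k" + "e"
= flip("gbwckf") + "p" + "k" + "e"
= flip("bwckf") + "g" + "p" + "k" + "e"
= flip("wckf") + "b" + "g" + "p" + "k" + "e"
= flip("ckf") + "w" + "b" + "g" + "p" + "k" + "e"
= flip("kf") + "c" + "w" + "b" + "g" + "p" + "k" + "e"
= flip("f") + "k" + "c" + "w" + "b" + "g" + "p" + "k" + "e"
= "f" + "k" + "c" + "w" + "b" + "g" + "p" + "k" + "e"
= "fkcwbgpke"


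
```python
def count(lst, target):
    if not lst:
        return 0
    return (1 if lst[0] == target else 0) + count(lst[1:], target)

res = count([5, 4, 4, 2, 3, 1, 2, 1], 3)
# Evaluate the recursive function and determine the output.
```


count([5, 4, 4, 2, 3, 1, 2, 1], 3)
lst[0]=5 != 3: 0 + count([4, 4, 2, 3, 1, 2, 1], 3)
lst[0]=4 != 3: 0 + count([4, 2, 3, 1, 2, 1], 3)
lst[0]=4 != 3: 0 + count([2, 3, 1, 2, 1], 3)
lst[0]=2 != 3: 0 + count([3, 1, 2, 1], 3)
lst[0]=3 == 3: 1 + count([1, 2, 1], 3)
lst[0]=1 != 3: 0 + count([2, 1], 3)
lst[0]=2 != 3: 0 + count([1], 3)
lst[0]=1 != 3: 0 + count([], 3)
= 1


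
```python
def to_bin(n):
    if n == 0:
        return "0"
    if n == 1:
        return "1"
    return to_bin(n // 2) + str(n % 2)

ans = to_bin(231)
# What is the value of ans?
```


to_bin(231)
= to_bin(115) + "1"
= to_bin(57) + "1" + "1"
= to_bin(28) + "1" + "1" + "1"
= to_bin(14) + "0" + "1" + "1" + "1"
= to_bin(7) + "0" + "0" + "1" + "1" + "1"
= to_bin(3) + "1" + "0" + "0" + "1" + "1" + "1"
= to_bin(1) + "1" + "1" + "0" + "0" + "1" + "1" + "1"
= "1" + "1" + "1" + "0" + "0" + "1" + "1" + "1"
= "11100111"


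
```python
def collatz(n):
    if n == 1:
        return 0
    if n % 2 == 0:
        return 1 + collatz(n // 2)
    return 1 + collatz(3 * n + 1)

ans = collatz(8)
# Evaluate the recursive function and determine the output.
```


collatz(8)
8 is even -> collatz(4)
4 is even -> collatz(2)
2 is even -> collatz(1)
Reached 1 after 3 steps
= 3


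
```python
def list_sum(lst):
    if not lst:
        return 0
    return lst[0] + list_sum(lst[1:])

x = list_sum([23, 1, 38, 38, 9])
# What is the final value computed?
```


list_sum([23, 1, 38, 38, 9])
= 23 + list_sum([1, 38, 38, 9])
= 23 + 1 + list_sum([38, 38, 9])
= 23 + 1 + 38 + list_sum([38, 9])
= 23 + 1 + 38 + 38 + list_sum([9])
= 23 + 1 + 38 + 38 + 9 + list_sum([])
= 23 + 1 + 38 + 38 + 9 + 0
= 109


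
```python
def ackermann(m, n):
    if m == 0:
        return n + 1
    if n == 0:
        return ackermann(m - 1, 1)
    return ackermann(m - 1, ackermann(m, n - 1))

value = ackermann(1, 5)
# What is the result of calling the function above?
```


ackermann(1, 5)
= ackermann(0, ackermann(1, 4))
First compute ackermann(1, 4) = 6
= ackermann(0, 6)
= 7


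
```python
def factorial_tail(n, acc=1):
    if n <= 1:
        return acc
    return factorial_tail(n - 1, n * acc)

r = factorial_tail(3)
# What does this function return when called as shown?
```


factorial_tail(3, 1)
= factorial_tail(2, 3 * 1) = factorial_tail(2, 3)
= factorial_tail(1, 2 * 3) = factorial_tail(1, 6)
n <= 1, return acc = 6


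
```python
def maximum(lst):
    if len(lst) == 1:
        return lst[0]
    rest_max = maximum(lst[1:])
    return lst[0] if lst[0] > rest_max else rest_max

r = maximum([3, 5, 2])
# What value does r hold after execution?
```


maximum([3, 5, 2])
= compare 3 with maximum([5, 2])
= compare 5 with maximum([2])
Base: maximum([2]) = 2
compare 5 with 2: max = 5
compare 3 with 5: max = 5
= 5


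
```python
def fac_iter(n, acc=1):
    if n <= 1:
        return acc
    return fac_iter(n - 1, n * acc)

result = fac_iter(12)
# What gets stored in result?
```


fac_iter(12, 1)
= fac_iter(11, 12 * 1) = fac_iter(11, 12)
= fac_iter(10, 11 * 12) = fac_iter(10, 132)
= fac_iter(9, 10 * 132) = fac_iter(9, 1320)
= fac_iter(8, 9 * 1320) = fac_iter(8, 11880)
= fac_iter(7, 8 * 11880) = fac_iter(7, 95040)
= fac_iter(6, 7 * 95040) = fac_iter(6, 665280)
= fac_iter(5, 6 * 665280) = fac_iter(5, 3991680)
= fac_iter(4, 5 * 3991680) = fac_iter(4, 19958400)
= fac_iter(3, 4 * 19958400) = fac_iter(3, 79833600)
= fac_iter(2, 3 * 79833600) = fac_iter(2, 239500800)
= fac_iter(1, 2 * 239500800) = fac_iter(1, 479001600)
n <= 1, return acc = 479001600


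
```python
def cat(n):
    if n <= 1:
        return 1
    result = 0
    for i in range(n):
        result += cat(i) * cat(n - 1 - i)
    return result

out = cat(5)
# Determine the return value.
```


cat(5)
= sum of cat(i) * cat(5-1-i) for i in 0..4
First compute sub-values bottom-up:
  cat(0) = 1, cat(1) = 1
  cat(2) = 1*1 + 1*1 = 2
  cat(3) = 1*2 + 1*1 + 2*1 = 5
  cat(4) = 1*5 + 1*2 + 2*1 + 5*1 = 14
Now cat(5):
  cat(0)*cat(4) = 1*14 = 14
  cat(1)*cat(3) = 1*5 = 5
  cat(2)*cat(2) = 2*2 = 4
  cat(3)*cat(1) = 5*1 = 5
  cat(4)*cat(0) = 14*1 = 14
= 14 + 5 + 4 + 5 + 14
= 42


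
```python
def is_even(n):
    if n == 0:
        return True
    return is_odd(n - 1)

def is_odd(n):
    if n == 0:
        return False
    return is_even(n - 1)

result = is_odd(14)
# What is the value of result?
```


is_odd(14)
= is_even(13)
= is_odd(12)
= is_even(11)
= is_odd(10)
= is_even(9)
= is_odd(8)
= is_even(7)
= is_odd(6)
= is_even(5)
= is_odd(4)
= is_even(3)
= is_odd(2)
= is_even(1)
= is_odd(0)
n == 0: return False
= False


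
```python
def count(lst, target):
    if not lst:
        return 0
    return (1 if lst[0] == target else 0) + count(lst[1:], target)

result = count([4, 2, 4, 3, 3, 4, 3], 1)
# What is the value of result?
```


count([4, 2, 4, 3, 3, 4, 3], 1)
lst[0]=4 != 1: 0 + count([2, 4, 3, 3, 4, 3], 1)
lst[0]=2 != 1: 0 + count([4, 3, 3, 4, 3], 1)
lst[0]=4 != 1: 0 + count([3, 3, 4, 3], 1)
lst[0]=3 != 1: 0 + count([3, 4, 3], 1)
lst[0]=3 != 1: 0 + count([4, 3], 1)
lst[0]=4 != 1: 0 + count([3], 1)
lst[0]=3 != 1: 0 + count([], 1)
= 0


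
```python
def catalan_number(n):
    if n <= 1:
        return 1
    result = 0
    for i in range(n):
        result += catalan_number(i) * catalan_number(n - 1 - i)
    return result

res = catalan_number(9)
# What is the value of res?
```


catalan_number(9)
= sum of catalan_number(i) * catalan_number(9-1-i) for i in 0..8
First compute sub-values bottom-up:
  catalan_number(0) = 1, catalan_number(1) = 1
  catalan_number(2) = 1*1 + 1*1 = 2
  catalan_number(3) = 1*2 + 1*1 + 2*1 = 5
  catalan_number(4) = 1*5 + 1*2 + 2*1 + 5*1 = 14
  catalan_number(5) = 1*14 + 1*5 + 2*2 + 5*1 + 14*1 = 42
  catalan_number(6) = 1*42 + 1*14 + 2*5 + 5*2 + 14*1 + 42*1 = 132
  catalan_number(7) = 1*132 + 1*42 + 2*14 + 5*5 + 14*2 + 42*1 + 132*1 = 429
  catalan_number(8) = 1*429 + 1*132 + 2*42 + 5*14 + 14*5 + 42*2 + 132*1 + 429*1 = 1430
Now catalan_number(9):
  catalan_number(0)*catalan_number(8) = 1*1430 = 1430
  catalan_number(1)*catalan_number(7) = 1*429 = 429
  catalan_number(2)*catalan_number(6) = 2*132 = 264
  catalan_number(3)*catalan_number(5) = 5*42 = 210
  catalan_number(4)*catalan_number(4) = 14*14 = 196
  catalan_number(5)*catalan_number(3) = 42*5 = 210
  catalan_number(6)*catalan_number(2) = 132*2 = 264
  catalan_number(7)*catalan_number(1) = 429*1 = 429
  catalan_number(8)*catalan_number(0) = 1430*1 = 1430
= 1430 + 429 + 264 + 210 + 196 + 210 + 264 + 429 + 1430
= 4862


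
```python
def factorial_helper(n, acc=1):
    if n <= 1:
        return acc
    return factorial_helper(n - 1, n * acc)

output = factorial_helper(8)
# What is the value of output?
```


factorial_helper(8, 1)
= factorial_helper(7, 8 * 1) = factorial_helper(7, 8)
= factorial_helper(6, 7 * 8) = factorial_helper(6, 56)
= factorial_helper(5, 6 * 56) = factorial_helper(5, 336)
= factorial_helper(4, 5 * 336) = factorial_helper(4, 1680)
= factorial_helper(3, 4 * 1680) = factorial_helper(3, 6720)
= factorial_helper(2, 3 * 6720) = factorial_helper(2, 20160)
= factorial_helper(1, 2 * 20160) = factorial_helper(1, 40320)
n <= 1, return acc = 40320


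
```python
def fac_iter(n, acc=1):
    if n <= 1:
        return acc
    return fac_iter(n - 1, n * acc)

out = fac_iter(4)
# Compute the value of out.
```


fac_iter(4, 1)
= fac_iter(3, 4 * 1) = fac_iter(3, 4)
= fac_iter(2, 3 * 4) = fac_iter(2, 12)
= fac_iter(1, 2 * 12) = fac_iter(1, 24)
n <= 1, return acc = 24


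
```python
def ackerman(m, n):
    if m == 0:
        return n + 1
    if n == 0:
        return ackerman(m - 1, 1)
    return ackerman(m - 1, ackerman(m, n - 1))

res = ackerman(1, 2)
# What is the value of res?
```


ackerman(1, 2)
= ackerman(0, ackerman(1, 1))
First compute ackerman(1, 1) = 3
= ackerman(0, 3)
= 4


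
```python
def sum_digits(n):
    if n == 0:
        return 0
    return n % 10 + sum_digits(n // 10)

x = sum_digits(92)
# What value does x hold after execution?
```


sum_digits(92)
= 2 + sum_digits(9)
= 2 + 9 + sum_digits(0)
= 2 + 9 + 0
= 11


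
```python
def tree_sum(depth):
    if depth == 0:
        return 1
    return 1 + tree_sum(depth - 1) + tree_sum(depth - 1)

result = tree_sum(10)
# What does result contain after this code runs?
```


tree_sum(10)
= 1 + tree_sum(9) + tree_sum(9)
= 1 + 2 * tree_sum(9)
tree_sum(k) = 2^(k+1) - 1
tree_sum(0) = 1
tree_sum(1) = 3
tree_sum(2) = 7
tree_sum(3) = 15
tree_sum(4) = 31
tree_sum(10) = 2^11 - 1 = 2047


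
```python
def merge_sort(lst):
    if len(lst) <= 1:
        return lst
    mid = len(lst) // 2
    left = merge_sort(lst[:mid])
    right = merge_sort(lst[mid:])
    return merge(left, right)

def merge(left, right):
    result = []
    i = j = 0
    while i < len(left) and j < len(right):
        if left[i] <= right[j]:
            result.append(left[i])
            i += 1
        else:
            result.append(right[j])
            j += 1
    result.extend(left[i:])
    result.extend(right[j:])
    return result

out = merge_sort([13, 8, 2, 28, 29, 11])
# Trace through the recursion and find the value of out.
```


merge_sort([13, 8, 2, 28, 29, 11])
Split into [13, 8, 2] and [28, 29, 11]
Left sorted: [2, 8, 13]
Right sorted: [11, 28, 29]
Merge [2, 8, 13] and [11, 28, 29]
= [2, 8, 11, 13, 28, 29]


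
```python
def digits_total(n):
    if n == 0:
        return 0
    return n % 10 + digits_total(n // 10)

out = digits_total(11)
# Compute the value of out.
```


digits_total(11)
= 1 + digits_total(1)
= 1 + 1 + digits_total(0)
= 1 + 1 + 0
= 2


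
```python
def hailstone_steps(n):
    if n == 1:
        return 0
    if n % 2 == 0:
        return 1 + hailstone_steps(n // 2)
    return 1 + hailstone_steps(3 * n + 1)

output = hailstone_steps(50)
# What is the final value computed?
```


hailstone_steps(50)
50 is even -> hailstone_steps(25)
25 is odd -> 3*25+1 = 76 -> hailstone_steps(76)
76 is even -> hailstone_steps(38)
38 is even -> hailstone_steps(19)
19 is odd -> 3*19+1 = 58 -> hailstone_steps(58)
58 is even -> hailstone_steps(29)
29 is odd -> 3*29+1 = 88 -> hailstone_steps(88)
88 is even -> hailstone_steps(44)
44 is even -> hailstone_steps(22)
22 is even -> hailstone_steps(11)
11 is odd -> 3*11+1 = 34 -> hailstone_steps(34)
34 is even -> hailstone_steps(17)
17 is odd -> 3*17+1 = 52 -> hailstone_steps(52)
52 is even -> hailstone_steps(26)
26 is even -> hailstone_steps(13)
13 is odd -> 3*13+1 = 40 -> hailstone_steps(40)
40 is even -> hailstone_steps(20)
20 is even -> hailstone_steps(10)
10 is even -> hailstone_steps(5)
5 is odd -> 3*5+1 = 16 -> hailstone_steps(16)
16 is even -> hailstone_steps(8)
8 is even -> hailstone_steps(4)
4 is even -> hailstone_steps(2)
2 is even -> hailstone_steps(1)
Reached 1 after 24 steps
= 24


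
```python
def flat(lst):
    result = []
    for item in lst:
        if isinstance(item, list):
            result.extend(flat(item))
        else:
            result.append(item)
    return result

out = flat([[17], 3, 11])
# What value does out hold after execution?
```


flat([[17], 3, 11])
Processing each element:
  [17] is a list -> flat recursively -> [17]
  3 is not a list -> append 3
  11 is not a list -> append 11
= [17, 3, 11]


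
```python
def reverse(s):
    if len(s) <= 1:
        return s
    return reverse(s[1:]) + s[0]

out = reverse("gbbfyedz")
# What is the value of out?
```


reverse("gbbfyedz")
= reverse("bbfyedz") + "g"
= reverse("bfyedz") + "b" + "g"
= reverse("fyedz") + "b" + "b" + "g"
= reverse("yedz") + "f" + "b" + "b" + "g"
= reverse("edz") + "y" + "f" + "b" + "b" + "g"
= reverse("dz") + "e" + "y" + "f" + "b" + "b" + "g"
= reverse("z") + "d" + "e" + "y" + "f" + "b" + "b" + "g"
= "z" + "d" + "e" + "y" + "f" + "b" + "b" + "g"
= "zdeyfbbg"


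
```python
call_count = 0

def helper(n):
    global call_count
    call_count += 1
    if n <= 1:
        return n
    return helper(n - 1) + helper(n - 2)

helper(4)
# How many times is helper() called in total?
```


helper(4) calls helper(3) and helper(2); each non-base call branches into two more.
Let C(k) = total number of calls made by helper(k), including the call to helper(k) itself.
Base cases: C(0) = 1, C(1) = 1
Recurrence: C(k) = 1 + C(k-1) + C(k-2)
  C(2) = 1 + C(1) + C(0) = 1 + 1 + 1 = 3
  C(3) = 1 + C(2) + C(1) = 1 + 3 + 1 = 5
  C(4) = 1 + C(3) + C(2) = 1 + 5 + 3 = 9
Total calls = C(4) = 9


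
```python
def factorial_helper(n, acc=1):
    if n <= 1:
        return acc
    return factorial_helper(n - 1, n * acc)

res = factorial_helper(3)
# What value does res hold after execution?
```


factorial_helper(3, 1)
= factorial_helper(2, 3 * 1) = factorial_helper(2, 3)
= factorial_helper(1, 2 * 3) = factorial_helper(1, 6)
n <= 1, return acc = 6


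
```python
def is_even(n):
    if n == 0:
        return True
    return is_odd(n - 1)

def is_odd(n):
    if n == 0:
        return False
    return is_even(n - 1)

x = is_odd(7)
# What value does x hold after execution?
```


is_odd(7)
= is_even(6)
= is_odd(5)
= is_even(4)
= is_odd(3)
= is_even(2)
= is_odd(1)
= is_even(0)
n == 0: return True
= True


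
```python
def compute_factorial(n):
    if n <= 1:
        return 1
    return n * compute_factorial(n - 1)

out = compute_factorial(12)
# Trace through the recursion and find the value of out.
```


compute_factorial(12)
= 12 * compute_factorial(11)
= 12 * 11 * compute_factorial(10)
= 12 * 11 * 10 * compute_factorial(9)
= 12 * 11 * 10 * 9 * compute_factorial(8)
= 12 * 11 * 10 * 9 * 8 * compute_factorial(7)
= 12 * 11 * 10 * 9 * 8 * 7 * compute_factorial(6)
= 12 * 11 * 10 * 9 * 8 * 7 * 6 * compute_factorial(5)
= 12 * 11 * 10 * 9 * 8 * 7 * 6 * 5 * compute_factorial(4)
= 12 * 11 * 10 * 9 * 8 * 7 * 6 * 5 * 4 * compute_factorial(3)
= 12 * 11 * 10 * 9 * 8 * 7 * 6 * 5 * 4 * 3 * compute_factorial(2)
= 12 * 11 * 10 * 9 * 8 * 7 * 6 * 5 * 4 * 3 * 2 * compute_factorial(1)
= 12 * 11 * 10 * 9 * 8 * 7 * 6 * 5 * 4 * 3 * 2 * 1
= 479001600


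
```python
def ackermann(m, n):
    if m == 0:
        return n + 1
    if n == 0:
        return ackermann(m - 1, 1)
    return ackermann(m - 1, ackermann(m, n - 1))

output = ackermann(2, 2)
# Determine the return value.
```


ackermann(2, 2)
= ackermann(1, ackermann(2, 1))
First compute ackermann(2, 1) = 5
= ackermann(1, 5)
= 7


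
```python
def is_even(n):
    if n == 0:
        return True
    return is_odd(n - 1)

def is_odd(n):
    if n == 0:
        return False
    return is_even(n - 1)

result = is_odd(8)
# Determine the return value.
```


is_odd(8)
= is_even(7)
= is_odd(6)
= is_even(5)
= is_odd(4)
= is_even(3)
= is_odd(2)
= is_even(1)
= is_odd(0)
n == 0: return False
= False


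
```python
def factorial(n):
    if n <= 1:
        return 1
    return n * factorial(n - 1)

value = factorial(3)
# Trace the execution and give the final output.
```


factorial(3)
= 3 * factorial(2)
= 3 * 2 * factorial(1)
= 3 * 2 * 1
= 6


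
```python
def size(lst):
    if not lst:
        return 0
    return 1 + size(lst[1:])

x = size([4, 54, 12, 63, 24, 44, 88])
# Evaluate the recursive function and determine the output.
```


size([4, 54, 12, 63, 24, 44, 88])
= 1 + size([54, 12, 63, 24, 44, 88])
= 1 + 1 + size([12, 63, 24, 44, 88])
= 1 + 1 + 1 + size([63, 24, 44, 88])
= 1 + 1 + 1 + 1 + size([24, 44, 88])
= 1 + 1 + 1 + 1 + 1 + size([44, 88])
= 1 + 1 + 1 + 1 + 1 + 1 + size([88])
= 1 + 1 + 1 + 1 + 1 + 1 + 1 + size([])
= 1 + 1 + 1 + 1 + 1 + 1 + 1 + 0
= 7


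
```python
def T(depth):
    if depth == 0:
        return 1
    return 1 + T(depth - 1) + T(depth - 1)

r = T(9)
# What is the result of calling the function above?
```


T(9)
= 1 + T(8) + T(8)
= 1 + 2 * T(8)
T(k) = 2^(k+1) - 1
T(0) = 1
T(1) = 3
T(2) = 7
T(3) = 15
T(4) = 31
T(9) = 2^10 - 1 = 1023


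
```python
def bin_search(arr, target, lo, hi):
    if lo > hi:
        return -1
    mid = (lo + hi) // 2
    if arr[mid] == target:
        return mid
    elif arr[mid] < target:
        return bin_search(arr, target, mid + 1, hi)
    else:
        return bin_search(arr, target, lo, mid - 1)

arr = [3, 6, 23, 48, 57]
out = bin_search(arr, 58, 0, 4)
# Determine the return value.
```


bin_search(arr, 58, 0, 4)
lo=0, hi=4, mid=2, arr[mid]=23
23 < 58, search right half
lo=3, hi=4, mid=3, arr[mid]=48
48 < 58, search right half
lo=4, hi=4, mid=4, arr[mid]=57
57 < 58, search right half
lo > hi, target not found, return -1
= -1


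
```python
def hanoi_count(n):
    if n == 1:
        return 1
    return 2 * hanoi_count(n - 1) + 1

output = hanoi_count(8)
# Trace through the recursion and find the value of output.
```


hanoi_count(8)
= 2 * hanoi_count(7) + 1
= 2 * (2 * hanoi_count(6) + 1) + 1
= 2 * (2 * (2 * hanoi_count(5) + 1) + 1) + 1
= 2 * (2 * (2 * (2 * hanoi_count(4) + 1) + 1) + 1) + 1
= 2 * (2 * (2 * (2 * (2 * hanoi_count(3) + 1) + 1) + 1) + 1) + 1
= 2 * (2 * (2 * (2 * (2 * (2 * hanoi_count(2) + 1) + 1) + 1) + 1) + 1) + 1
= 2 * (2 * (2 * (2 * (2 * (2 * (2 * hanoi_count(1) + 1) + 1) + 1) + 1) + 1) + 1) + 1
Now compute bottom-up:
hanoi_count(1) = 1
hanoi_count(2) = 2 * 1 + 1 = 3
hanoi_count(3) = 2 * 3 + 1 = 7
hanoi_count(4) = 2 * 7 + 1 = 15
hanoi_count(5) = 2 * 15 + 1 = 31
hanoi_count(6) = 2 * 31 + 1 = 63
hanoi_count(7) = 2 * 63 + 1 = 127
hanoi_count(8) = 2 * 127 + 1 = 255
= 255


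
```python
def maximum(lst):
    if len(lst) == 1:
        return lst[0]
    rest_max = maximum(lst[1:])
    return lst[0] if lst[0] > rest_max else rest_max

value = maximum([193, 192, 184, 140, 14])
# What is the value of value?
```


maximum([193, 192, 184, 140, 14])
= compare 193 with maximum([192, 184, 140, 14])
= compare 192 with maximum([184, 140, 14])
= compare 184 with maximum([140, 14])
= compare 140 with maximum([14])
Base: maximum([14]) = 14
compare 140 with 14: max = 140
compare 184 with 140: max = 184
compare 192 with 184: max = 192
compare 193 with 192: max = 193
= 193


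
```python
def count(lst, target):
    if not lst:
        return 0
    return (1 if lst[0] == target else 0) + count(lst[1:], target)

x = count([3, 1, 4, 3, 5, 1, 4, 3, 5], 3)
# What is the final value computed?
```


count([3, 1, 4, 3, 5, 1, 4, 3, 5], 3)
lst[0]=3 == 3: 1 + count([1, 4, 3, 5, 1, 4, 3, 5], 3)
lst[0]=1 != 3: 0 + count([4, 3, 5, 1, 4, 3, 5], 3)
lst[0]=4 != 3: 0 + count([3, 5, 1, 4, 3, 5], 3)
lst[0]=3 == 3: 1 + count([5, 1, 4, 3, 5], 3)
lst[0]=5 != 3: 0 + count([1, 4, 3, 5], 3)
lst[0]=1 != 3: 0 + count([4, 3, 5], 3)
lst[0]=4 != 3: 0 + count([3, 5], 3)
lst[0]=3 == 3: 1 + count([5], 3)
lst[0]=5 != 3: 0 + count([], 3)
= 3


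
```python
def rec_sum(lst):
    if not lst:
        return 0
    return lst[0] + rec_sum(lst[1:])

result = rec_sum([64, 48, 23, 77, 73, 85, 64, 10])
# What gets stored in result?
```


rec_sum([64, 48, 23, 77, 73, 85, 64, 10])
= 64 + rec_sum([48, 23, 77, 73, 85, 64, 10])
= 64 + 48 + rec_sum([23, 77, 73, 85, 64, 10])
= 64 + 48 + 23 + rec_sum([77, 73, 85, 64, 10])
= 64 + 48 + 23 + 77 + rec_sum([73, 85, 64, 10])
= 64 + 48 + 23 + 77 + 73 + rec_sum([85, 64, 10])
= 64 + 48 + 23 + 77 + 73 + 85 + rec_sum([64, 10])
= 64 + 48 + 23 + 77 + 73 + 85 + 64 + rec_sum([10])
= 64 + 48 + 23 + 77 + 73 + 85 + 64 + 10 + rec_sum([])
= 64 + 48 + 23 + 77 + 73 + 85 + 64 + 10 + 0
= 444


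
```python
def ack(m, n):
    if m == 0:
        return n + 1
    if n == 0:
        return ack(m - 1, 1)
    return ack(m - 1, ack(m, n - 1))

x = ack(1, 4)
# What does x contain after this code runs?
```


ack(1, 4)
= ack(0, ack(1, 3))
First compute ack(1, 3) = 5
= ack(0, 5)
= 6


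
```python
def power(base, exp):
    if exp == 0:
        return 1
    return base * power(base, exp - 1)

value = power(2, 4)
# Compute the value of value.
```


power(2, 4)
= 2 * power(2, 3)
= 2 * 2 * power(2, 2)
= 2 * 2 * 2 * power(2, 1)
= 2 * 2 * 2 * 2 * power(2, 0)
= 2 * 2 * 2 * 2 * 1
= 16


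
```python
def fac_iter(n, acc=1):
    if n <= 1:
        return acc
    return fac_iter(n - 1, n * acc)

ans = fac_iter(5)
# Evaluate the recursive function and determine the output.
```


fac_iter(5, 1)
= fac_iter(4, 5 * 1) = fac_iter(4, 5)
= fac_iter(3, 4 * 5) = fac_iter(3, 20)
= fac_iter(2, 3 * 20) = fac_iter(2, 60)
= fac_iter(1, 2 * 60) = fac_iter(1, 120)
n <= 1, return acc = 120


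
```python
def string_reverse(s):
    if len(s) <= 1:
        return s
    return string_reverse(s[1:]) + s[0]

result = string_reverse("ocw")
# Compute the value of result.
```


string_reverse("ocw")
= string_reverse("cw") + "o"
= string_reverse("w") + "c" + "o"
= "w" + "c" + "o"
= "wco"


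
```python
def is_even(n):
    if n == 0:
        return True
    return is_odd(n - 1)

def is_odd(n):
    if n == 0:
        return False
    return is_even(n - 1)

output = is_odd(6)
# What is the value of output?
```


is_odd(6)
= is_even(5)
= is_odd(4)
= is_even(3)
= is_odd(2)
= is_even(1)
= is_odd(0)
n == 0: return False
= False


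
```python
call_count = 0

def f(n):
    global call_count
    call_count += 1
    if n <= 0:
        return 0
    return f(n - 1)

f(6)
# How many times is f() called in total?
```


f(6) calls f(5) calls ... calls f(0)
Total calls: 6 + 1 (for base case) = 7


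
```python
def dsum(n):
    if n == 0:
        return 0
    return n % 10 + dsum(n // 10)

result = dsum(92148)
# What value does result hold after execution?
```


dsum(92148)
= 8 + dsum(9214)
= 8 + 4 + dsum(921)
= 8 + 4 + 1 + dsum(92)
= 8 + 4 + 1 + 2 + dsum(9)
= 8 + 4 + 1 + 2 + 9 + dsum(0)
= 8 + 4 + 1 + 2 + 9 + 0
= 24


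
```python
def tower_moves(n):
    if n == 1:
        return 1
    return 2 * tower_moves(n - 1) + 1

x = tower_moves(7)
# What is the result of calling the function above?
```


tower_moves(7)
= 2 * tower_moves(6) + 1
= 2 * (2 * tower_moves(5) + 1) + 1
= 2 * (2 * (2 * tower_moves(4) + 1) + 1) + 1
= 2 * (2 * (2 * (2 * tower_moves(3) + 1) + 1) + 1) + 1
= 2 * (2 * (2 * (2 * (2 * tower_moves(2) + 1) + 1) + 1) + 1) + 1
= 2 * (2 * (2 * (2 * (2 * (2 * tower_moves(1) + 1) + 1) + 1) + 1) + 1) + 1
Now compute bottom-up:
tower_moves(1) = 1
tower_moves(2) = 2 * 1 + 1 = 3
tower_moves(3) = 2 * 3 + 1 = 7
tower_moves(4) = 2 * 7 + 1 = 15
tower_moves(5) = 2 * 15 + 1 = 31
tower_moves(6) = 2 * 31 + 1 = 63
tower_moves(7) = 2 * 63 + 1 = 127
= 127


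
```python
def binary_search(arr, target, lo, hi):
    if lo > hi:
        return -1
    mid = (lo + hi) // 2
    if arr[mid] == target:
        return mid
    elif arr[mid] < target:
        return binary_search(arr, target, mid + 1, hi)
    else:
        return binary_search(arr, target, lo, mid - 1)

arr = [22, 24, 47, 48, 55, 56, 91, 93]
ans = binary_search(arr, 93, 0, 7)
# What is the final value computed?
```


binary_search(arr, 93, 0, 7)
lo=0, hi=7, mid=3, arr[mid]=48
48 < 93, search right half
lo=4, hi=7, mid=5, arr[mid]=56
56 < 93, search right half
lo=6, hi=7, mid=6, arr[mid]=91
91 < 93, search right half
lo=7, hi=7, mid=7, arr[mid]=93
arr[7] == 93, found at index 7
= 7


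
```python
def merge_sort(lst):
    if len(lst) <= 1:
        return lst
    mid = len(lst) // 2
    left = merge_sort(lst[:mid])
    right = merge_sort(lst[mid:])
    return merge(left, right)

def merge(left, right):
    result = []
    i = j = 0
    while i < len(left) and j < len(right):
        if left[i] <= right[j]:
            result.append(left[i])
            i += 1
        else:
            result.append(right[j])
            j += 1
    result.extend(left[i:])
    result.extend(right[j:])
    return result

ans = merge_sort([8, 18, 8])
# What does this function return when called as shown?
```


merge_sort([8, 18, 8])
Split into [8] and [18, 8]
Left sorted: [8]
Right sorted: [8, 18]
Merge [8] and [8, 18]
= [8, 8, 18]


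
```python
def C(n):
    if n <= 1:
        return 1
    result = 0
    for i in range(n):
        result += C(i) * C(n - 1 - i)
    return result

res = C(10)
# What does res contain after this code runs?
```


C(10)
= sum of C(i) * C(10-1-i) for i in 0..9
First compute sub-values bottom-up:
  C(0) = 1, C(1) = 1
  C(2) = 1*1 + 1*1 = 2
  C(3) = 1*2 + 1*1 + 2*1 = 5
  C(4) = 1*5 + 1*2 + 2*1 + 5*1 = 14
  C(5) = 1*14 + 1*5 + 2*2 + 5*1 + 14*1 = 42
  C(6) = 1*42 + 1*14 + 2*5 + 5*2 + 14*1 + 42*1 = 132
  C(7) = 1*132 + 1*42 + 2*14 + 5*5 + 14*2 + 42*1 + 132*1 = 429
  C(8) = 1*429 + 1*132 + 2*42 + 5*14 + 14*5 + 42*2 + 132*1 + 429*1 = 1430
  C(9) = 1*1430 + 1*429 + 2*132 + 5*42 + 14*14 + 42*5 + 132*2 + 429*1 + 1430*1 = 4862
Now C(10):
  C(0)*C(9) = 1*4862 = 4862
  C(1)*C(8) = 1*1430 = 1430
  C(2)*C(7) = 2*429 = 858
  C(3)*C(6) = 5*132 = 660
  C(4)*C(5) = 14*42 = 588
  C(5)*C(4) = 42*14 = 588
  C(6)*C(3) = 132*5 = 660
  C(7)*C(2) = 429*2 = 858
  C(8)*C(1) = 1430*1 = 1430
  C(9)*C(0) = 4862*1 = 4862
= 4862 + 1430 + 858 + 660 + 588 + 588 + 660 + 858 + 1430 + 4862
= 16796


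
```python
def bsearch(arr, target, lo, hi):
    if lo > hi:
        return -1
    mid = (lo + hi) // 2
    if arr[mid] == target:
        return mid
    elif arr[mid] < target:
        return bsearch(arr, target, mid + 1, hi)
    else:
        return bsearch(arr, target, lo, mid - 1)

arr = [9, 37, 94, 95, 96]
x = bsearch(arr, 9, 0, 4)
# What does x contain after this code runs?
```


bsearch(arr, 9, 0, 4)
lo=0, hi=4, mid=2, arr[mid]=94
94 > 9, search left half
lo=0, hi=1, mid=0, arr[mid]=9
arr[0] == 9, found at index 0
= 0


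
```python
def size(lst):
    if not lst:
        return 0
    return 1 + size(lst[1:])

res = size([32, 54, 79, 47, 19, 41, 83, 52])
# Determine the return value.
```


size([32, 54, 79, 47, 19, 41, 83, 52])
= 1 + size([54, 79, 47, 19, 41, 83, 52])
= 1 + 1 + size([79, 47, 19, 41, 83, 52])
= 1 + 1 + 1 + size([47, 19, 41, 83, 52])
= 1 + 1 + 1 + 1 + size([19, 41, 83, 52])
= 1 + 1 + 1 + 1 + 1 + size([41, 83, 52])
= 1 + 1 + 1 + 1 + 1 + 1 + size([83, 52])
= 1 + 1 + 1 + 1 + 1 + 1 + 1 + size([52])
= 1 + 1 + 1 + 1 + 1 + 1 + 1 + 1 + size([])
= 1 + 1 + 1 + 1 + 1 + 1 + 1 + 1 + 0
= 8


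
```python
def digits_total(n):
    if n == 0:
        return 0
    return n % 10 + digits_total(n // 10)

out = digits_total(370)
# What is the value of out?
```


digits_total(370)
= 0 + digits_total(37)
= 0 + 7 + digits_total(3)
= 0 + 7 + 3 + digits_total(0)
= 0 + 7 + 3 + 0
= 10


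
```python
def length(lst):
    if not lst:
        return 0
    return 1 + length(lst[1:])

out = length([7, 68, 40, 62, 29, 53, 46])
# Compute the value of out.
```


length([7, 68, 40, 62, 29, 53, 46])
= 1 + length([68, 40, 62, 29, 53, 46])
= 1 + 1 + length([40, 62, 29, 53, 46])
= 1 + 1 + 1 + length([62, 29, 53, 46])
= 1 + 1 + 1 + 1 + length([29, 53, 46])
= 1 + 1 + 1 + 1 + 1 + length([53, 46])
= 1 + 1 + 1 + 1 + 1 + 1 + length([46])
= 1 + 1 + 1 + 1 + 1 + 1 + 1 + length([])
= 1 + 1 + 1 + 1 + 1 + 1 + 1 + 0
= 7


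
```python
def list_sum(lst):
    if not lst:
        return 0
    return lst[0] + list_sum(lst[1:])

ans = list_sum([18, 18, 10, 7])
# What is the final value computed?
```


list_sum([18, 18, 10, 7])
= 18 + list_sum([18, 10, 7])
= 18 + 18 + list_sum([10, 7])
= 18 + 18 + 10 + list_sum([7])
= 18 + 18 + 10 + 7 + list_sum([])
= 18 + 18 + 10 + 7 + 0
= 53


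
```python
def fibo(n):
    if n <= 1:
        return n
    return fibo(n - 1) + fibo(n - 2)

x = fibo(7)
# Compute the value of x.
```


fibo(7)
= fibo(6) + fibo(5)
= (fibo(5) + fibo(4)) + fibo(5)
Computing bottom-up: fibo(0)=0, fibo(1)=1, fibo(2)=1, fibo(3)=2, fibo(4)=3, fibo(5)=5, fibo(6)=8, fibo(7)=13
= 13


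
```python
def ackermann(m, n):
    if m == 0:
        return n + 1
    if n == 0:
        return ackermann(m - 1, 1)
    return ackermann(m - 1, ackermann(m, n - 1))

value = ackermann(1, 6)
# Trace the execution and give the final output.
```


ackermann(1, 6)
= ackermann(0, ackermann(1, 5))
First compute ackermann(1, 5) = 7
= ackermann(0, 7)
= 8


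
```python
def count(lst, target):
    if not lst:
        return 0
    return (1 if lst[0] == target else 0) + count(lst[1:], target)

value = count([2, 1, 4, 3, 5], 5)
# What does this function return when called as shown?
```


count([2, 1, 4, 3, 5], 5)
lst[0]=2 != 5: 0 + count([1, 4, 3, 5], 5)
lst[0]=1 != 5: 0 + count([4, 3, 5], 5)
lst[0]=4 != 5: 0 + count([3, 5], 5)
lst[0]=3 != 5: 0 + count([5], 5)
lst[0]=5 == 5: 1 + count([], 5)
= 1


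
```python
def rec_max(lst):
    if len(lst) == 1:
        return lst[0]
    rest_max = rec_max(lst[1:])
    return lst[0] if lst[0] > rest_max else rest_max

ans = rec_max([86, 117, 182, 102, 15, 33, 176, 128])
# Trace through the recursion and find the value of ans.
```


rec_max([86, 117, 182, 102, 15, 33, 176, 128])
= compare 86 with rec_max([117, 182, 102, 15, 33, 176, 128])
= compare 117 with rec_max([182, 102, 15, 33, 176, 128])
= compare 182 with rec_max([102, 15, 33, 176, 128])
= compare 102 with rec_max([15, 33, 176, 128])
= compare 15 with rec_max([33, 176, 128])
= compare 33 with rec_max([176, 128])
= compare 176 with rec_max([128])
Base: rec_max([128]) = 128
compare 176 with 128: max = 176
compare 33 with 176: max = 176
compare 15 with 176: max = 176
compare 102 with 176: max = 176
compare 182 with 176: max = 182
compare 117 with 182: max = 182
compare 86 with 182: max = 182
= 182


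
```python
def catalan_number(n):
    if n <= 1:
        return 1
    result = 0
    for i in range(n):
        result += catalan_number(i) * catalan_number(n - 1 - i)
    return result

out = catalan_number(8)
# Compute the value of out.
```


catalan_number(8)
= sum of catalan_number(i) * catalan_number(8-1-i) for i in 0..7
First compute sub-values bottom-up:
  catalan_number(0) = 1, catalan_number(1) = 1
  catalan_number(2) = 1*1 + 1*1 = 2
  catalan_number(3) = 1*2 + 1*1 + 2*1 = 5
  catalan_number(4) = 1*5 + 1*2 + 2*1 + 5*1 = 14
  catalan_number(5) = 1*14 + 1*5 + 2*2 + 5*1 + 14*1 = 42
  catalan_number(6) = 1*42 + 1*14 + 2*5 + 5*2 + 14*1 + 42*1 = 132
  catalan_number(7) = 1*132 + 1*42 + 2*14 + 5*5 + 14*2 + 42*1 + 132*1 = 429
Now catalan_number(8):
  catalan_number(0)*catalan_number(7) = 1*429 = 429
  catalan_number(1)*catalan_number(6) = 1*132 = 132
  catalan_number(2)*catalan_number(5) = 2*42 = 84
  catalan_number(3)*catalan_number(4) = 5*14 = 70
  catalan_number(4)*catalan_number(3) = 14*5 = 70
  catalan_number(5)*catalan_number(2) = 42*2 = 84
  catalan_number(6)*catalan_number(1) = 132*1 = 132
  catalan_number(7)*catalan_number(0) = 429*1 = 429
= 429 + 132 + 84 + 70 + 70 + 84 + 132 + 429
= 1430


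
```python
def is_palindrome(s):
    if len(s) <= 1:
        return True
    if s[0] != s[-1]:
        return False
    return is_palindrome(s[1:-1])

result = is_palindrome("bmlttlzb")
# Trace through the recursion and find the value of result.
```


is_palindrome("bmlttlzb")
"bmlttlzb": s[0]='b' == s[-1]='b' -> is_palindrome("mlttlz")
"mlttlz": s[0]='m' != s[-1]='z' -> False
= False


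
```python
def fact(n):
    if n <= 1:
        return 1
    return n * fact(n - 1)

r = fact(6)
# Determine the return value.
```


fact(6)
= 6 * fact(5)
= 6 * 5 * fact(4)
= 6 * 5 * 4 * fact(3)
= 6 * 5 * 4 * 3 * fact(2)
= 6 * 5 * 4 * 3 * 2 * fact(1)
= 6 * 5 * 4 * 3 * 2 * 1
= 720


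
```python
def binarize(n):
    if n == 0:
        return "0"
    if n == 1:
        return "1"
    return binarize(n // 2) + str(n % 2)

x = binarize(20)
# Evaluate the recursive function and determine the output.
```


binarize(20)
= binarize(10) + "0"
= binarize(5) + "0" + "0"
= binarize(2) + "1" + "0" + "0"
= binarize(1) + "0" + "1" + "0" + "0"
= "1" + "0" + "1" + "0" + "0"
= "10100"
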